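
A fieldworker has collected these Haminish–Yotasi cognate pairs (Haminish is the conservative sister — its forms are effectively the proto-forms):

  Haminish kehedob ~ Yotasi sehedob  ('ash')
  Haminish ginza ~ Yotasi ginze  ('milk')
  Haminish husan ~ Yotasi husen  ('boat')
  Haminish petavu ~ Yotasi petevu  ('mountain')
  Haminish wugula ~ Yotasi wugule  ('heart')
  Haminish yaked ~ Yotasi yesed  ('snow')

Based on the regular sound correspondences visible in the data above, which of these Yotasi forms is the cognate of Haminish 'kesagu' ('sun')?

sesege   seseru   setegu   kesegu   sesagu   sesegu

sesegu

kehedob ~ sehedob — Haminish k corresponds to Yotasi s word-initially before a front vowel.
yaked ~ yesed — Haminish a corresponds to Yotasi e after a consonant, before a consonant other than r, m, n, p, b, f, v.
Applying these to Haminish 'kesagu':
  kesagu → sesagu   (k→s word-initially before a front vowel)
  sesagu → sesegu   (a→e after a consonant, before a consonant other than r, m, n, p, b, f, v)
So the Yotasi cognate is 'sesegu'.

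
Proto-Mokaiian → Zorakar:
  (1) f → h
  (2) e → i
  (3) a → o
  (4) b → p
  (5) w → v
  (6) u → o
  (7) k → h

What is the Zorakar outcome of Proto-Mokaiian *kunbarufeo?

Zorakar: *kunbarufeo > kunbaruheo > kunbaruhio > kunboruhio > kunporuhio > konporohio > honporohio  (by unconditioned shift, vowel merger, vowel merger, unconditioned shift, vowel merger, unconditioned shift)

honporohio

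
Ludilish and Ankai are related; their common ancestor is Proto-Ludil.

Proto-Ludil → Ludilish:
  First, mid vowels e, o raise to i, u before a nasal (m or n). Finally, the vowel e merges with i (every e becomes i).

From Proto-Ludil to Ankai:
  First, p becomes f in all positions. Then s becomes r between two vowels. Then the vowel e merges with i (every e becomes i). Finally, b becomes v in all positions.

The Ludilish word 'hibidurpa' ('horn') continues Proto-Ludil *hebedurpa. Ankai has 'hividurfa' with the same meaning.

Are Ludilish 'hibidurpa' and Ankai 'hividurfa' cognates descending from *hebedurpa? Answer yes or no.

yes

Derive the expected Ankai reflex of *hebedurpa:
Ankai: *hebedurpa
  hebedurpa → hebedurfa   [unconditioned shift]
  hebedurfa (rule 2 does not apply)
  hebedurfa → hibidurfa   [vowel merger]
  hibidurfa → hividurfa   [unconditioned shift]
  giving Ankai hividurfa.
Ankai 'hividurfa' matches the regular reflex exactly, so the pair is cognate.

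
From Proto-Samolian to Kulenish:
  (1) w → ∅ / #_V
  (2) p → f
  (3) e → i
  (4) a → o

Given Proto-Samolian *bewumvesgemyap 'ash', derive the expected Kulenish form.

biwumvisgimyof

Kulenish: *bewumvesgemyap
  bewumvesgemyap (rule 1 does not apply)
  bewumvesgemyap → bewumvesgemyaf   [unconditioned shift]
  bewumvesgemyaf → biwumvisgimyaf   [vowel merger]
  biwumvisgimyaf → biwumvisgimyof   [vowel merger]
  giving Kulenish biwumvisgimyof.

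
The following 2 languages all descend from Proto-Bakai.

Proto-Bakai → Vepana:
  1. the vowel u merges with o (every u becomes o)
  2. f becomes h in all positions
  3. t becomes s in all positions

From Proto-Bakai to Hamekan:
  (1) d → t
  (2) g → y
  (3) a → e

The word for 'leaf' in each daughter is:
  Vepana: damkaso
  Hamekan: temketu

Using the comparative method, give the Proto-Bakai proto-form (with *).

Position 7: Vepana has o, Hamekan has u. Hamekan preserves u here (none of its changes turn any other segment into u), so the proto-segment is *u.
Position 1: Vepana has d, Hamekan has t. Vepana preserves d here (none of its changes turn any other segment into d), so the proto-segment is *d.
Continuing position by position gives *damkatu; check it forward:
Vepana: start from *damkatu.
  rule 1 (vowel merger): damkatu → damkato
  rule 2: no change — damkato
  rule 3 (unconditioned shift): damkato → damkaso
  ⇒ Vepana damkaso
Hamekan: *damkatu > tamkatu > temketu  (by unconditioned shift, vowel merger)
*damkatu is the unique common source.

*damkatu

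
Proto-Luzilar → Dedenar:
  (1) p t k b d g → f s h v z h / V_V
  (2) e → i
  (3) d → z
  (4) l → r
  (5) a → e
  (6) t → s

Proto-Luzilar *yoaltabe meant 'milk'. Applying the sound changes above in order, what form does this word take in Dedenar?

yoersevi

Dedenar: start from *yoaltabe.
  rule 1 (intervocalic lenition): yoaltabe → yoaltave
  rule 2 (vowel merger): yoaltave → yoaltavi
  rule 3: no change — yoaltavi
  rule 4 (unconditioned shift): yoaltavi → yoartavi
  rule 5 (vowel merger): yoartavi → yoertevi
  rule 6 (unconditioned shift): yoertevi → yoersevi
  ⇒ Dedenar yoersevi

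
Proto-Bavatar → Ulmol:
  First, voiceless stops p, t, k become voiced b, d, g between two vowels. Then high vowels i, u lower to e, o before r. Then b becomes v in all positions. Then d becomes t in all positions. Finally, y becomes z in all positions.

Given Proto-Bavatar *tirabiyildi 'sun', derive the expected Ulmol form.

Ulmol: *tirabiyildi
  tirabiyildi (rule 1 does not apply)
  tirabiyildi → terabiyildi   [pre-rhotic lowering]
  terabiyildi → teraviyildi   [unconditioned shift]
  teraviyildi → teraviyilti   [unconditioned shift]
  teraviyilti → teravizilti   [unconditioned shift]
  giving Ulmol teravizilti.

teravizilti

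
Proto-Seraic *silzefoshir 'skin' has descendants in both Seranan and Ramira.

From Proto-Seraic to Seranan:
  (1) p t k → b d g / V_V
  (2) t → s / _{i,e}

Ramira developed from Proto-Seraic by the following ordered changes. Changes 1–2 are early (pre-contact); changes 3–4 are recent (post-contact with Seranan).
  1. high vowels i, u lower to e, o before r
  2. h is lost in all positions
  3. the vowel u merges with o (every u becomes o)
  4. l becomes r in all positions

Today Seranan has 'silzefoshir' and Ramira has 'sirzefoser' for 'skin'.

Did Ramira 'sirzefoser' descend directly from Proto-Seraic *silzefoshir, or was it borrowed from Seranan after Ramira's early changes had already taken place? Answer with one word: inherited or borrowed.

inherited

If inherited, *silzefoshir would pass through all of Ramira's changes:
Ramira: *silzefoshir
  silzefoshir → silzefosher   [pre-rhotic lowering]
  silzefosher → silzefoser   [h-loss]
  silzefoser (rule 3 does not apply)
  silzefoser → sirzefoser   [unconditioned shift]
  giving Ramira sirzefoser.
If borrowed from Seranan 'silzefoshir' after the early changes, it would undergo only the recent ones:
  rule 3 (vowel merger): no change (silzefoshir)
  rule 4 (unconditioned shift): silzefoshir → sirzefoshir
  ⇒ as a loan: sirzefoshir
Ramira 'sirzefoser' matches the inherited outcome exactly, so it is an inherited cognate, not a loan.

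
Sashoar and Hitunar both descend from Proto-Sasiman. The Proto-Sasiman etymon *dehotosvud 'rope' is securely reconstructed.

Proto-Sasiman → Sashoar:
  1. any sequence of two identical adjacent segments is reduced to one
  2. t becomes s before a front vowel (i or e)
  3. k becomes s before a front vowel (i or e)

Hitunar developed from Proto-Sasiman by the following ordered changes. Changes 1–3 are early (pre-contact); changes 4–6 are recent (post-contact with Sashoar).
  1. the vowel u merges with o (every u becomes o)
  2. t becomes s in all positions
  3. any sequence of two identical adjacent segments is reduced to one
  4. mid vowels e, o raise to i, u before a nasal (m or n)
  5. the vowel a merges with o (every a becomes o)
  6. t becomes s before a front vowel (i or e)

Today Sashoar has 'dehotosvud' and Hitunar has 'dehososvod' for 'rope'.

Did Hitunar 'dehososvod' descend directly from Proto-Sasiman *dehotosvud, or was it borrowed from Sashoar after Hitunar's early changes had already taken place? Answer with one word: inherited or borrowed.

If inherited, *dehotosvud would pass through all of Hitunar's changes:
Hitunar: *dehotosvud > dehotosvod > dehososvod  (by vowel merger, unconditioned shift)
If borrowed from Sashoar 'dehotosvud' after the early changes, it would undergo only the recent ones:
  rule 4 (pre-nasal raising): no change (dehotosvud)
  rule 5 (vowel merger): no change (dehotosvud)
  rule 6 (palatalisation): no change (dehotosvud)
  ⇒ as a loan: dehotosvud
Hitunar 'dehososvod' matches the inherited outcome exactly, so it is an inherited cognate, not a loan.

inherited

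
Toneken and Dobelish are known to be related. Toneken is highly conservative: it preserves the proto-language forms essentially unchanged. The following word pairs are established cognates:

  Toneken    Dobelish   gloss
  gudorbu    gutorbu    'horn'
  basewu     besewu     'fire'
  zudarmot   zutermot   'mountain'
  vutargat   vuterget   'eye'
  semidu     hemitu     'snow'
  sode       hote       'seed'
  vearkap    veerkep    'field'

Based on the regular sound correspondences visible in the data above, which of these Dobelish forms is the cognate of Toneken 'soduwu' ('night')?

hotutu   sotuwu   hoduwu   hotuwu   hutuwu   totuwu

hotuwu

sode ~ hote — Toneken s corresponds to Dobelish h word-initially before a back vowel.
semidu ~ hemitu — Toneken d corresponds to Dobelish t between vowels (before a back vowel).
Applying these to Toneken 'soduwu':
  soduwu → hoduwu   (s→h word-initially before a back vowel)
  hoduwu → hotuwu   (d→t between vowels (before a back vowel))
So the Dobelish cognate is 'hotuwu'.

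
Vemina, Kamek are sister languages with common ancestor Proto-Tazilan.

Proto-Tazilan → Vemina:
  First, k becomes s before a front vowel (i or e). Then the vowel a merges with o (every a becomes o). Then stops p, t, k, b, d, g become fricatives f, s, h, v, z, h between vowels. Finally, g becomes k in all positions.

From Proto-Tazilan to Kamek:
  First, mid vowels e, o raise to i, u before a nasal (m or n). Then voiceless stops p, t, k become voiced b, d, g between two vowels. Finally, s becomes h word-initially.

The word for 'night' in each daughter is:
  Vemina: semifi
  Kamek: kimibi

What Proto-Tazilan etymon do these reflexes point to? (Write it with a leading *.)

*kemipi

Position 1: Vemina has s, Kamek has k. Kamek preserves k here (none of its changes turn any other segment into k), so the proto-segment is *k.
Position 2: Vemina has e, Kamek has i. Vemina preserves e here (none of its changes turn any other segment into e), so the proto-segment is *e.
Verify the candidate proto-form against each daughter:
Vemina: start from *kemipi.
  rule 1 (palatalisation): kemipi → semipi
  rule 2: no change — semipi
  rule 3 (intervocalic lenition): semipi → semifi
  rule 4: no change — semifi
  ⇒ Vemina semifi
Kamek: *kemipi > kimipi > kimibi  (by pre-nasal raising, intervocalic voicing)
*kemipi is the unique common source.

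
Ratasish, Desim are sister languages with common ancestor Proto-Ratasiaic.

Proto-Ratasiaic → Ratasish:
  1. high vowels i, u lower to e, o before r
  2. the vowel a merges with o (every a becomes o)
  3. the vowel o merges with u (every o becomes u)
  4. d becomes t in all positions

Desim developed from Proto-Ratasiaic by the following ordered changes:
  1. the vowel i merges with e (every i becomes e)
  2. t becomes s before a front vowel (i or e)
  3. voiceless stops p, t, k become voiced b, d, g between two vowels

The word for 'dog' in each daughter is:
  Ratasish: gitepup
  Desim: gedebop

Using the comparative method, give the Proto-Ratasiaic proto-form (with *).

*gidepop

Position 6: Ratasish has u, Desim has o. Desim preserves o here (none of its changes turn any other segment into o), so the proto-segment is *o.
Position 2: Ratasish has i, Desim has e. Ratasish preserves i here (none of its changes turn any other segment into i), so the proto-segment is *i.
Position 3: Ratasish has t, Desim has d. Taking the neighbouring segments as reconstructed: Ratasish t could go back to *t or *d; Desim d can only go back to *d — the one source consistent with every daughter is *d.
Verify the candidate proto-form against each daughter:
Ratasish: *gidepop
  gidepop (rule 1 does not apply)
  gidepop (rule 2 does not apply)
  gidepop → gidepup   [vowel merger]
  gidepup → gitepup   [unconditioned shift]
  giving Ratasish gitepup.
Desim: start from *gidepop.
  rule 1 (vowel merger): gidepop → gedepop
  rule 2: no change — gedepop
  rule 3 (intervocalic voicing): gedepop → gedebop
  ⇒ Desim gedebop
*gidepop is the unique common source.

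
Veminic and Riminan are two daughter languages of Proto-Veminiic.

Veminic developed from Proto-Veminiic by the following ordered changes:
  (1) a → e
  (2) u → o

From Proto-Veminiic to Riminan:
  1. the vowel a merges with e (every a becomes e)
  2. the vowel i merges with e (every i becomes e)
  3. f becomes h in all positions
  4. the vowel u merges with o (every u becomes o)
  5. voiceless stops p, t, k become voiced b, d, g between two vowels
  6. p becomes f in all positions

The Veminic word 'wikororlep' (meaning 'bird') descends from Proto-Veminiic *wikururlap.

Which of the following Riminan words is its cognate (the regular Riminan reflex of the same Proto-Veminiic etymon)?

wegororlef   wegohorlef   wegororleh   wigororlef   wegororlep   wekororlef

wegororlef

Riminan: *wikururlap > wikururlep > wekururlep > wekororlep > wegororlep > wegororlef  (by vowel merger, vowel merger, vowel merger, intervocalic voicing, unconditioned shift)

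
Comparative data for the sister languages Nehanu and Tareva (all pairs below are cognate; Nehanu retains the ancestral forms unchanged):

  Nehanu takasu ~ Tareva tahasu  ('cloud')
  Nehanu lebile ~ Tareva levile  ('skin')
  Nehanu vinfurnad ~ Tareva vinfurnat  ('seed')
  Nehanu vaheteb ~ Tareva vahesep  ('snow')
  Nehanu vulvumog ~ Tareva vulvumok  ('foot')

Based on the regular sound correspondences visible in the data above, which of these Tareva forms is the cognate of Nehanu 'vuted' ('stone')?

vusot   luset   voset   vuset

vaheteb ~ vahesep — Nehanu t corresponds to Tareva s between vowels (before a front vowel).
vinfurnad ~ vinfurnat — Nehanu d corresponds to Tareva t word-finally.
Applying these to Nehanu 'vuted':
  vuted → vused   (t→s between vowels (before a front vowel))
  vused → vuset   (d→t word-finally)
So the Tareva cognate is 'vuset'.

vuset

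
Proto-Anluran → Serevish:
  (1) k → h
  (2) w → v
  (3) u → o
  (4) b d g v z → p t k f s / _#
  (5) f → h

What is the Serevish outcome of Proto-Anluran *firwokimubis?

Serevish: *firwokimubis
  firwokimubis → firwohimubis   [unconditioned shift]
  firwohimubis → firvohimubis   [unconditioned shift]
  firvohimubis → firvohimobis   [vowel merger]
  firvohimobis (rule 4 does not apply)
  firvohimobis → hirvohimobis   [unconditioned shift]
  giving Serevish hirvohimobis.

hirvohimobis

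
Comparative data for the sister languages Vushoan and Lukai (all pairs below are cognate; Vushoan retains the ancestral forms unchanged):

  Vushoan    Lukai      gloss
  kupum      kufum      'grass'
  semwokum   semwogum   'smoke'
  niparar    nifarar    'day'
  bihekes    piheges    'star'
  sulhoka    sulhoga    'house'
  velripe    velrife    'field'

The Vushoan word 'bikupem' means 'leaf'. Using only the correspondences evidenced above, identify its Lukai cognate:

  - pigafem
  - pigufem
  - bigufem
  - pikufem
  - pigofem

pigufem

bihekes ~ piheges — Vushoan b corresponds to Lukai p word-initially before a front vowel.
semwokum ~ semwogum — Vushoan k corresponds to Lukai g between vowels (before a back vowel).
velripe ~ velrife — Vushoan p corresponds to Lukai f between vowels (before a front vowel).
Applying these to Vushoan 'bikupem':
  bikupem → pikupem   (b→p word-initially before a front vowel)
  pikupem → pigupem   (k→g between vowels (before a back vowel))
  pigupem → pigufem   (p→f between vowels (before a front vowel))
So the Lukai cognate is 'pigufem'.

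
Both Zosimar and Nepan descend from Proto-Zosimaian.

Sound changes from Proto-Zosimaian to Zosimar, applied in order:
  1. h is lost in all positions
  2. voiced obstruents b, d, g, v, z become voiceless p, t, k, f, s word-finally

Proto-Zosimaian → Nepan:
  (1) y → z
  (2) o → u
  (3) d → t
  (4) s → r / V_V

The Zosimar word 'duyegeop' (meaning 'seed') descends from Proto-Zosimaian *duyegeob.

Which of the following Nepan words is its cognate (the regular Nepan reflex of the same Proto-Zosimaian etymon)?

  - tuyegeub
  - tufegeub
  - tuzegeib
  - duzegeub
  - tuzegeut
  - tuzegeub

Nepan: *duyegeob > duzegeob > duzegeub > tuzegeub  (by unconditioned shift, vowel merger, unconditioned shift)

tuzegeub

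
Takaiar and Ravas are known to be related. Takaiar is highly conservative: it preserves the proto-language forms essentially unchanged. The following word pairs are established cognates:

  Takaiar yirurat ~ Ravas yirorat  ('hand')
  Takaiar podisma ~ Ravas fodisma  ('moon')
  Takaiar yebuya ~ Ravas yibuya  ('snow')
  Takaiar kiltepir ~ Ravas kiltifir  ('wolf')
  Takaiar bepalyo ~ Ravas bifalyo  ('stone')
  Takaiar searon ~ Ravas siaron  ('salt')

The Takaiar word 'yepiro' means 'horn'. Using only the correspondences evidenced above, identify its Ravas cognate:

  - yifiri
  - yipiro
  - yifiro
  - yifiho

kiltepir ~ kiltifir, bepalyo ~ bifalyo — Takaiar e corresponds to Ravas i after a consonant, before a labial obstruent.
kiltepir ~ kiltifir — Takaiar p corresponds to Ravas f between vowels (before a front vowel).
Applying these to Takaiar 'yepiro':
  yepiro → yipiro   (e→i after a consonant, before a labial obstruent)
  yipiro → yifiro   (p→f between vowels (before a front vowel))
So the Ravas cognate is 'yifiro'.

yifiro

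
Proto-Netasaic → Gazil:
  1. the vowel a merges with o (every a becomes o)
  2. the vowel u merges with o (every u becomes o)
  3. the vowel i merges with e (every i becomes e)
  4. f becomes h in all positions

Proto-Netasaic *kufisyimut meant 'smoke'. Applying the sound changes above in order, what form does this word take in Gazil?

Gazil: *kufisyimut > kofisyimot > kofesyemot > kohesyemot  (by vowel merger, vowel merger, unconditioned shift)

kohesyemot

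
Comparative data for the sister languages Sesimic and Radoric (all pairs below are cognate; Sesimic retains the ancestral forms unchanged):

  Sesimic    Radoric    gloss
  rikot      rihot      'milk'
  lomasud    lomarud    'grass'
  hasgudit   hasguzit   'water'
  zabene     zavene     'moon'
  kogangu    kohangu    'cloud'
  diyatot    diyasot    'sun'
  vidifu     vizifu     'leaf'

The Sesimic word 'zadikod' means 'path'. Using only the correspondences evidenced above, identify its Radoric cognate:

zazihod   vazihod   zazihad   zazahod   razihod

hasgudit ~ hasguzit, vidifu ~ vizifu — Sesimic d corresponds to Radoric z between vowels (before a front vowel).
rikot ~ rihot — Sesimic k corresponds to Radoric h between vowels (before a back vowel).
Applying these to Sesimic 'zadikod':
  zadikod → zazikod   (d→z between vowels (before a front vowel))
  zazikod → zazihod   (k→h between vowels (before a back vowel))
So the Radoric cognate is 'zazihod'.

zazihod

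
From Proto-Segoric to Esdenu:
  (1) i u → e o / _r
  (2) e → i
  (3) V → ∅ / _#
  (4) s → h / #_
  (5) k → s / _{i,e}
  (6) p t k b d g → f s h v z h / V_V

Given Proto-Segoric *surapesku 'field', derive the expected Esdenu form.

horafisk

Esdenu: *surapesku
  surapesku → sorapesku   [pre-rhotic lowering]
  sorapesku → sorapisku   [vowel merger]
  sorapisku → sorapisk   [apocope]
  sorapisk → horapisk   [debuccalisation]
  horapisk (rule 5 does not apply)
  horapisk → horafisk   [intervocalic lenition]
  giving Esdenu horafisk.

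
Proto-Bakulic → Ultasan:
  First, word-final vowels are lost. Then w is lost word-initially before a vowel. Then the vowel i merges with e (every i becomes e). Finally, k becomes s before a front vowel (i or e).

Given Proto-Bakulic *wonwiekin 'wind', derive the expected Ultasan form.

Ultasan: start from *wonwiekin.
  rule 1: no change — wonwiekin
  rule 2 (glide loss): wonwiekin → onwiekin
  rule 3 (vowel merger): onwiekin → onweeken
  rule 4 (palatalisation): onweeken → onweesen
  ⇒ Ultasan onweesen

onweesen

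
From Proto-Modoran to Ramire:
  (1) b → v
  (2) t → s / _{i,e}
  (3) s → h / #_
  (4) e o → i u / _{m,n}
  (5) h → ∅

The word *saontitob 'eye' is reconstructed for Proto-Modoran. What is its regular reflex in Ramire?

aunsitov

Ramire: *saontitob
  saontitob → saontitov   [unconditioned shift]
  saontitov → saonsitov   [palatalisation]
  saonsitov → haonsitov   [debuccalisation]
  haonsitov → haunsitov   [pre-nasal raising]
  haunsitov → aunsitov   [h-loss]
  giving Ramire aunsitov.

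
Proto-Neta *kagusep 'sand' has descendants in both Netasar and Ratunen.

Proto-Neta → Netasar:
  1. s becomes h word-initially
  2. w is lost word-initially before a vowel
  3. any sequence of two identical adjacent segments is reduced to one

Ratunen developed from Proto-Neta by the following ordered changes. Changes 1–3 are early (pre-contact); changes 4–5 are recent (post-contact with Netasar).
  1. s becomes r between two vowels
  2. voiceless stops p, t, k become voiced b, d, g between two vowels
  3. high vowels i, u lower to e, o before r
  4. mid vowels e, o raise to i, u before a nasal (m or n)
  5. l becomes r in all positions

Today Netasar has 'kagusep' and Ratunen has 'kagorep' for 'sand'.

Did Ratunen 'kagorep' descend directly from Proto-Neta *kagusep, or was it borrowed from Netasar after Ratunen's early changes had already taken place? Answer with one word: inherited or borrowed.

inherited

If inherited, *kagusep would pass through all of Ratunen's changes:
Ratunen: *kagusep > kagurep > kagorep  (by rhotacism, pre-rhotic lowering)
If borrowed from Netasar 'kagusep' after the early changes, it would undergo only the recent ones:
  rule 4 (pre-nasal raising): no change (kagusep)
  rule 5 (unconditioned shift): no change (kagusep)
  ⇒ as a loan: kagusep
Ratunen 'kagorep' matches the inherited outcome exactly, so it is an inherited cognate, not a loan.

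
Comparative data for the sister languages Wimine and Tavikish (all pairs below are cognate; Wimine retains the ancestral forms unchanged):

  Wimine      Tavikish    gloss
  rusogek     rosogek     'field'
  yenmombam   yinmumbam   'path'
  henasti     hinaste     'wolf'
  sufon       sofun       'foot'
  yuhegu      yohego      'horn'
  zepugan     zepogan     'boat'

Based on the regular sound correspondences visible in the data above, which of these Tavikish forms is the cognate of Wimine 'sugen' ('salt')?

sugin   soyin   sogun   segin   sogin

rusogek ~ rosogek, yuhegu ~ yohego — Wimine u corresponds to Tavikish o after a consonant, before a consonant other than r, m, n, p, b, f, v.
yenmombam ~ yinmumbam, henasti ~ hinaste — Wimine e corresponds to Tavikish i after a consonant, before a nasal.
Applying these to Wimine 'sugen':
  sugen → sogen   (u→o after a consonant, before a consonant other than r, m, n, p, b, f, v)
  sogen → sogin   (e→i after a consonant, before a nasal)
So the Tavikish cognate is 'sogin'.

sogin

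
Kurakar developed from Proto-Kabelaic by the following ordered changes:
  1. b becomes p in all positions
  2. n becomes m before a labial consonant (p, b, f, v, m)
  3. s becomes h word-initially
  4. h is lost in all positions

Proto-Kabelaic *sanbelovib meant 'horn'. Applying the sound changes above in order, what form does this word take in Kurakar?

Kurakar: *sanbelovib
  sanbelovib → sanpelovip   [unconditioned shift]
  sanpelovip → sampelovip   [nasal place assimilation]
  sampelovip → hampelovip   [debuccalisation]
  hampelovip → ampelovip   [h-loss]
  giving Kurakar ampelovip.

ampelovip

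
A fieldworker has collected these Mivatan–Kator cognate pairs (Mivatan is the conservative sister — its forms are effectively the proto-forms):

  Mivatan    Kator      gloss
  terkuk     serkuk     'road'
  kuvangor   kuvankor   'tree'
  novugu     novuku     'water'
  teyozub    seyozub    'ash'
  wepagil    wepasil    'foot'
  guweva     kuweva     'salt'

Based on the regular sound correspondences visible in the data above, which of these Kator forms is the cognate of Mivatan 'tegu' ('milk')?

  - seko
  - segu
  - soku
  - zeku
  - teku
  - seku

terkuk ~ serkuk, teyozub ~ seyozub — Mivatan t corresponds to Kator s word-initially before a front vowel.
novugu ~ novuku — Mivatan g corresponds to Kator k between vowels (before a back vowel).
Applying these to Mivatan 'tegu':
  tegu → segu   (t→s word-initially before a front vowel)
  segu → seku   (g→k between vowels (before a back vowel))
So the Kator cognate is 'seku'.

seku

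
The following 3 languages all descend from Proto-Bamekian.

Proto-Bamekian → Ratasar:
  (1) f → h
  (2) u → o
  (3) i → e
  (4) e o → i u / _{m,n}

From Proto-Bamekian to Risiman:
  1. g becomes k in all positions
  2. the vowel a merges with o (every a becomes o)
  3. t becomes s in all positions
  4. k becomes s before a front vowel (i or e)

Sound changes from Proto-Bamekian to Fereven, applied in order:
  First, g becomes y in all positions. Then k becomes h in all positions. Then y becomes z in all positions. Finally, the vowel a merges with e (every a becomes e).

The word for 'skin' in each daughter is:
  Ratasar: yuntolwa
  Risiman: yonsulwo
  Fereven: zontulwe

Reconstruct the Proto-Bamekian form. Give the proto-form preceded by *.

Position 1: Ratasar has y, Risiman has y, Fereven has z. Ratasar preserves y here (none of its changes turn any other segment into y), so the proto-segment is *y.
Position 5: Ratasar has o, Risiman has u, Fereven has u. Risiman preserves u here (none of its changes turn any other segment into u), so the proto-segment is *u.
This points to *yontulwa. Verify forward in each daughter:
Ratasar: *yontulwa
  yontulwa (rule 1 does not apply)
  yontulwa → yontolwa   [vowel merger]
  yontolwa (rule 3 does not apply)
  yontolwa → yuntolwa   [pre-nasal raising]
  giving Ratasar yuntolwa.
Risiman: *yontulwa > yontulwo > yonsulwo  (by vowel merger, unconditioned shift)
Fereven: *yontulwa > zontulwa > zontulwe  (by unconditioned shift, vowel merger)
*yontulwa is the unique common source.

*yontulwa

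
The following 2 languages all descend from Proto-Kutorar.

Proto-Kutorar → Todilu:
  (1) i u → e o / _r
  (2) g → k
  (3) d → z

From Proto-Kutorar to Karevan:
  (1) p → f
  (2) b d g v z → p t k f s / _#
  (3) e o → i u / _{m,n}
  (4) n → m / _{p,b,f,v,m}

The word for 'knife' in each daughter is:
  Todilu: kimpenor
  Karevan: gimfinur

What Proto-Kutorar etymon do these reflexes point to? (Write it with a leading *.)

Position 7: Todilu has o, Karevan has u. Taking the neighbouring segments as reconstructed: Todilu o could go back to *o or *u; Karevan u can only go back to *u — the one source consistent with every daughter is *u.
Position 4: Todilu has p, Karevan has f. Todilu preserves p here (none of its changes turn any other segment into p), so the proto-segment is *p.
Continuing position by position gives *gimpenur; check it forward:
Todilu: start from *gimpenur.
  rule 1 (pre-rhotic lowering): gimpenur → gimpenor
  rule 2 (unconditioned shift): gimpenor → kimpenor
  rule 3: no change — kimpenor
  ⇒ Todilu kimpenor
Karevan: *gimpenur > gimfenur > gimfinur  (by unconditioned shift, pre-nasal raising)
*gimpenur is the unique common source.

*gimpenur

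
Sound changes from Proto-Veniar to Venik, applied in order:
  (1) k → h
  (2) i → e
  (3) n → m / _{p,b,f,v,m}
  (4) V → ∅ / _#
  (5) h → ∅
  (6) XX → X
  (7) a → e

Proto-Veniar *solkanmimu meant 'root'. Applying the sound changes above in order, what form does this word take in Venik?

Venik: *solkanmimu
  solkanmimu → solhanmimu   [unconditioned shift]
  solhanmimu → solhanmemu   [vowel merger]
  solhanmemu → solhammemu   [nasal place assimilation]
  solhammemu → solhammem   [apocope]
  solhammem → solammem   [h-loss]
  solammem → solamem   [degemination]
  solamem → solemem   [vowel merger]
  giving Venik solemem.

solemem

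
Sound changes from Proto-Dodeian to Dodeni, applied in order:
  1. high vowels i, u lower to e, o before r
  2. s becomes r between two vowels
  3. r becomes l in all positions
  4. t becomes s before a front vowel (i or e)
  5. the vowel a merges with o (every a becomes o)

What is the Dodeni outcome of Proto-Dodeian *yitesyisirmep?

Dodeni: start from *yitesyisirmep.
  rule 1 (pre-rhotic lowering): yitesyisirmep → yitesyisermep
  rule 2 (rhotacism): yitesyisermep → yitesyirermep
  rule 3 (unconditioned shift): yitesyirermep → yitesyilelmep
  rule 4 (palatalisation): yitesyilelmep → yisesyilelmep
  rule 5: no change — yisesyilelmep
  ⇒ Dodeni yisesyilelmep

yisesyilelmep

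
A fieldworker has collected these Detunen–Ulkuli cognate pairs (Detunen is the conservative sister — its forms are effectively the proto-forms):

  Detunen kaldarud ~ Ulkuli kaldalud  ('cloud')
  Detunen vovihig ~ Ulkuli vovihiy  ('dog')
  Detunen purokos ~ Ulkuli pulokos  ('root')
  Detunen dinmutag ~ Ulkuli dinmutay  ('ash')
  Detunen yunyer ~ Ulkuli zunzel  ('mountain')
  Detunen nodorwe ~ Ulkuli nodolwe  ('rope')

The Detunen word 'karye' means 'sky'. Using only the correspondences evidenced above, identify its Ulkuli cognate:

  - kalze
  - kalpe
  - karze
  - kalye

nodorwe ~ nodolwe — Detunen r corresponds to Ulkuli l after a vowel, before a consonant other than r, m, n, p, b, f, v.
yunyer ~ zunzel — Detunen y corresponds to Ulkuli z after a consonant, before a front vowel.
Applying these to Detunen 'karye':
  karye → kalye   (r→l after a vowel, before a consonant other than r, m, n, p, b, f, v)
  kalye → kalze   (y→z after a consonant, before a front vowel)
So the Ulkuli cognate is 'kalze'.

kalze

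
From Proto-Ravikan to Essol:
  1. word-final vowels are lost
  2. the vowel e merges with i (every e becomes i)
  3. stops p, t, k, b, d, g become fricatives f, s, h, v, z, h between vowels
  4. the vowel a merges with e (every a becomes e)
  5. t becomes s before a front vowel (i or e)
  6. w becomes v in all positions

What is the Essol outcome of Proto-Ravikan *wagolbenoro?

Essol: start from *wagolbenoro.
  rule 1 (apocope): wagolbenoro → wagolbenor
  rule 2 (vowel merger): wagolbenor → wagolbinor
  rule 3 (intervocalic lenition): wagolbinor → waholbinor
  rule 4 (vowel merger): waholbinor → weholbinor
  rule 5: no change — weholbinor
  rule 6 (unconditioned shift): weholbinor → veholbinor
  ⇒ Essol veholbinor

veholbinor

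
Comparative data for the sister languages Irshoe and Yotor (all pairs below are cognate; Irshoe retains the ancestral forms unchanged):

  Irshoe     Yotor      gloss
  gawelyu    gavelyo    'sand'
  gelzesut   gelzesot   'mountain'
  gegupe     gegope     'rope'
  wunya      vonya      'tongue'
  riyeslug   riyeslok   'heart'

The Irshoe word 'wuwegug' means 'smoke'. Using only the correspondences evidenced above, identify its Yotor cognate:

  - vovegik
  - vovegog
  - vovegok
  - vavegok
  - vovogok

wunya ~ vonya — Irshoe w corresponds to Yotor v word-initially before a back vowel.
gelzesut ~ gelzesot, riyeslug ~ riyeslok — Irshoe u corresponds to Yotor o after a consonant, before a consonant other than r, m, n, p, b, f, v.
gawelyu ~ gavelyo — Irshoe w corresponds to Yotor v between vowels (before a front vowel).
riyeslug ~ riyeslok — Irshoe g corresponds to Yotor k word-finally.
Applying these to Irshoe 'wuwegug':
  wuwegug → vuwegug   (w→v word-initially before a back vowel)
  vuwegug → vowegug   (u→o after a consonant, before a consonant other than r, m, n, p, b, f, v)
  vowegug → vovegug   (w→v between vowels (before a front vowel))
  vovegug → vovegog   (u→o after a consonant, before a consonant other than r, m, n, p, b, f, v)
  vovegog → vovegok   (g→k word-finally)
So the Yotor cognate is 'vovegok'.

vovegok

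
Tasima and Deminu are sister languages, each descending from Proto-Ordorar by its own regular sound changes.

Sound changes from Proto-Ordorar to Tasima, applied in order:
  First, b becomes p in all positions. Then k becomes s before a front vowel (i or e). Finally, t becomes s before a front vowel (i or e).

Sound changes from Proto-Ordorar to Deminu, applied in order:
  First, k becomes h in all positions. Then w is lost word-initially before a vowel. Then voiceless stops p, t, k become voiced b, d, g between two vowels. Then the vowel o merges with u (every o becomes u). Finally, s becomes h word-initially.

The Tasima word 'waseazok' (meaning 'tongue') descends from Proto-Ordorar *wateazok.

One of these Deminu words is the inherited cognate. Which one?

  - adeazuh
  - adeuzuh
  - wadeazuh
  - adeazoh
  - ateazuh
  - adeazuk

adeazuh

Deminu: *wateazok > wateazoh > ateazoh > adeazoh > adeazuh  (by unconditioned shift, glide loss, intervocalic voicing, vowel merger)
The other candidates each miss or misapply at least one Deminu change.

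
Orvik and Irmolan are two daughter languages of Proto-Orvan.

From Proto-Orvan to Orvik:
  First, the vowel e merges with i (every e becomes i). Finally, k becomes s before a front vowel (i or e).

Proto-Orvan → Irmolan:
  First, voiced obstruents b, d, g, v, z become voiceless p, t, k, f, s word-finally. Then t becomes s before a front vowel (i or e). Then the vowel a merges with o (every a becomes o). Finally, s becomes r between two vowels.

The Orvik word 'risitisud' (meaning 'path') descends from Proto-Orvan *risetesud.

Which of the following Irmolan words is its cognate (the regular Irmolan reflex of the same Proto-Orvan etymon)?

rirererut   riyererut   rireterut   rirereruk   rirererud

rirererut

Irmolan: *risetesud > risetesut > risesesut > rirererut  (by final devoicing, palatalisation, rhotacism)
The other candidates each miss or misapply at least one Irmolan change.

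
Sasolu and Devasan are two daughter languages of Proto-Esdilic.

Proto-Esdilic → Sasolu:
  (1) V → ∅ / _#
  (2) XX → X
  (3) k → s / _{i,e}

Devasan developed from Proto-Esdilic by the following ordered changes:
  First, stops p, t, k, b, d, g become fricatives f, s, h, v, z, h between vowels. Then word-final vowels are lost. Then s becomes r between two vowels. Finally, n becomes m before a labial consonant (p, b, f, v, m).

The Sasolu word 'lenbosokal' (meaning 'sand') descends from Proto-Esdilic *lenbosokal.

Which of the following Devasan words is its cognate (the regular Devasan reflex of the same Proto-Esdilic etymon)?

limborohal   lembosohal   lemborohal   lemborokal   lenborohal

Devasan: start from *lenbosokal.
  rule 1 (intervocalic lenition): lenbosokal → lenbosohal
  rule 2: no change — lenbosohal
  rule 3 (rhotacism): lenbosohal → lenborohal
  rule 4 (nasal place assimilation): lenborohal → lemborohal
  ⇒ Devasan lemborohal
The other candidates each miss or misapply at least one Devasan change.

lemborohal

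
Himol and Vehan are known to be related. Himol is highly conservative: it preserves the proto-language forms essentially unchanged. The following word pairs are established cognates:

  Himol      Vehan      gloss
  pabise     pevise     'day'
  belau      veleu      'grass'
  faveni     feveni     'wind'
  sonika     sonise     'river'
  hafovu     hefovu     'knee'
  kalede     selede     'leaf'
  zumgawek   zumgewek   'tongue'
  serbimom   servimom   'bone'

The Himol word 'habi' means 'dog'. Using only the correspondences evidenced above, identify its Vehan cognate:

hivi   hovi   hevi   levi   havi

hevi

pabise ~ pevise — Himol a corresponds to Vehan e after a consonant, before a labial obstruent.
pabise ~ pevise — Himol b corresponds to Vehan v between vowels (before a front vowel).
Applying these to Himol 'habi':
  habi → hebi   (a→e after a consonant, before a labial obstruent)
  hebi → hevi   (b→v between vowels (before a front vowel))
So the Vehan cognate is 'hevi'.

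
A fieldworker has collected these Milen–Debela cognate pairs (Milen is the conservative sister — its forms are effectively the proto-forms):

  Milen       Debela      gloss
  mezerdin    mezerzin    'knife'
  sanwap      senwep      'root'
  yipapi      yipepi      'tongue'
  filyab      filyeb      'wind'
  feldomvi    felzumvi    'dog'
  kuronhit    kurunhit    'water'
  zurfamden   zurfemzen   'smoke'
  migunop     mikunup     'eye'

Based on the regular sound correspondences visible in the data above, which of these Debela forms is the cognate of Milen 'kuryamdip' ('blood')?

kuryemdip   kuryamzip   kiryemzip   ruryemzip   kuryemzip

zurfamden ~ zurfemzen — Milen a corresponds to Debela e after a consonant, before a nasal.
mezerdin ~ mezerzin — Milen d corresponds to Debela z after a consonant, before a front vowel.
Applying these to Milen 'kuryamdip':
  kuryamdip → kuryemdip   (a→e after a consonant, before a nasal)
  kuryemdip → kuryemzip   (d→z after a consonant, before a front vowel)
So the Debela cognate is 'kuryemzip'.

kuryemzip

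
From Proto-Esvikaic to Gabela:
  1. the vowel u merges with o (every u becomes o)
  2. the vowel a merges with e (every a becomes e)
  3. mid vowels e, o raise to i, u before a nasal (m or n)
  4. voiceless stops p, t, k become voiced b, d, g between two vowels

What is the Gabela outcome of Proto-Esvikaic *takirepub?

tegirebob

Gabela: start from *takirepub.
  rule 1 (vowel merger): takirepub → takirepob
  rule 2 (vowel merger): takirepob → tekirepob
  rule 3: no change — tekirepob
  rule 4 (intervocalic voicing): tekirepob → tegirebob
  ⇒ Gabela tegirebob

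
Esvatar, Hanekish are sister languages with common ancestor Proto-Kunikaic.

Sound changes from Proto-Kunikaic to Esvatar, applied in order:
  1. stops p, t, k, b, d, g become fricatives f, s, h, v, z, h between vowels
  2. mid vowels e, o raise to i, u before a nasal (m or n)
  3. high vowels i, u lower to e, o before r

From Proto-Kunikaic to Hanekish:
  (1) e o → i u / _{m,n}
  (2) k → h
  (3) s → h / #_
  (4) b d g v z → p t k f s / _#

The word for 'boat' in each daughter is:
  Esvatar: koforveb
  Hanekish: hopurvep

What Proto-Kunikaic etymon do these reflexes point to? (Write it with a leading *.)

Position 1: Esvatar has k, Hanekish has h. Esvatar preserves k here (none of its changes turn any other segment into k), so the proto-segment is *k.
Position 4: Esvatar has o, Hanekish has u. Taking the neighbouring segments as reconstructed: Esvatar o could go back to *o or *u; Hanekish u can only go back to *u — the one source consistent with every daughter is *u.
Position 8: Esvatar has b, Hanekish has p. Esvatar preserves b here (none of its changes turn any other segment into b), so the proto-segment is *b.
Verify the candidate proto-form against each daughter:
Esvatar: *kopurveb
  kopurveb → kofurveb   [intervocalic lenition]
  kofurveb (rule 2 does not apply)
  kofurveb → koforveb   [pre-rhotic lowering]
  giving Esvatar koforveb.
Hanekish: *kopurveb > hopurveb > hopurvep  (by unconditioned shift, final devoicing)
Only *kopurveb yields all of Esvatar koforveb, Hanekish hopurvep.

*kopurveb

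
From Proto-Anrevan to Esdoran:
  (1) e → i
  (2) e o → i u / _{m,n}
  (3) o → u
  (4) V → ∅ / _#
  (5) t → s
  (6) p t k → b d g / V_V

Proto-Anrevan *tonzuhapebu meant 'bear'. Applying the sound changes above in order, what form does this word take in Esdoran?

sunzuhabib

Esdoran: start from *tonzuhapebu.
  rule 1 (vowel merger): tonzuhapebu → tonzuhapibu
  rule 2 (pre-nasal raising): tonzuhapibu → tunzuhapibu
  rule 3: no change — tunzuhapibu
  rule 4 (apocope): tunzuhapibu → tunzuhapib
  rule 5 (unconditioned shift): tunzuhapib → sunzuhapib
  rule 6 (intervocalic voicing): sunzuhapib → sunzuhabib
  ⇒ Esdoran sunzuhabib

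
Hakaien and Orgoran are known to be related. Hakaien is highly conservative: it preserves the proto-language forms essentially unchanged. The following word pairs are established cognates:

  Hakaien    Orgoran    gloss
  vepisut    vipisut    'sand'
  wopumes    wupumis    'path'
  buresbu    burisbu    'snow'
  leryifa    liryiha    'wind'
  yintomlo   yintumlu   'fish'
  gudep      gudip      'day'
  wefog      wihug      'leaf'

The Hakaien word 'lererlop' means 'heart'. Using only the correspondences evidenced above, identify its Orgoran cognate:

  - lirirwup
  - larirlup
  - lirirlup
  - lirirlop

leryifa ~ liryiha — Hakaien e corresponds to Orgoran i after a consonant, before r.
wopumes ~ wupumis — Hakaien o corresponds to Orgoran u after a consonant, before a labial obstruent.
Applying these to Hakaien 'lererlop':
  lererlop → lirerlop   (e→i after a consonant, before r)
  lirerlop → lirirlop   (e→i after a consonant, before r)
  lirirlop → lirirlup   (o→u after a consonant, before a labial obstruent)
So the Orgoran cognate is 'lirirlup'.

lirirlup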